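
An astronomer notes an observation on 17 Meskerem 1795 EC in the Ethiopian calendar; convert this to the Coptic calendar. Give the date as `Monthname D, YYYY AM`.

The source date corresponds to 26 September 1802 in the Gregorian calendar (JDN 2379495).
That day falls on 17 Thout 1519 AM in the Coptic calendar.

Thout 17, 1519 AM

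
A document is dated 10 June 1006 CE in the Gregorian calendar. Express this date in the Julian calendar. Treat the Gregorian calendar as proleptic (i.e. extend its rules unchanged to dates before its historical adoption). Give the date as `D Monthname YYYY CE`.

4 June 1006 CE

At this point the Julian calendar is 6 days behind the Gregorian.
10 June 1006 Gregorian − 6 days → 4 June 1006 Julian.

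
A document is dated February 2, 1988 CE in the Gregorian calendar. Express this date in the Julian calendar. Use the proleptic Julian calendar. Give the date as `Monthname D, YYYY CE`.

The Julian–Gregorian offset here is 13 days (Julian trailing).
2 February 1988 Gregorian − 13 days → 20 January 1988 Julian.

January 20, 1988 CE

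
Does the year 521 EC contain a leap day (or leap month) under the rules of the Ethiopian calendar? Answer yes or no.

no

521 mod 4 = 1; in the Ethiopian calendar a year is leap when year mod 4 = 3, so it is a common year.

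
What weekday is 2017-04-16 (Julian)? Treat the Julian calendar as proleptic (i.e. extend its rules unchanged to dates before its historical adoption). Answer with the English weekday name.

Equivalently 29 April 2017 Gregorian, JDN 2457873.
2457873 ≡ 5 (mod 7); counting from Monday = 0 gives Saturday.

Saturday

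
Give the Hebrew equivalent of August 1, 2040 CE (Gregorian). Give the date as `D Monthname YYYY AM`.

Both dates share Julian Day Number 2466368; in the Hebrew calendar that is 22 Av 5800 AM.

22 Av 5800 AM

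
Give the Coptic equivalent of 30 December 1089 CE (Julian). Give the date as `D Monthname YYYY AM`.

4 Tobi 806 AM

Both dates share Julian Day Number 2119179; in the Coptic calendar that is 4 Tobi 806 AM.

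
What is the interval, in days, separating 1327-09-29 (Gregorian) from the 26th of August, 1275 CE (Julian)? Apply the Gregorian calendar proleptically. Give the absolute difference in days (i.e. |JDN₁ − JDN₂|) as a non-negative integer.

19019

First date → JDN 2206008; second date → JDN 2186989.
The interval is |2206008 − 2186989| = 19019 days.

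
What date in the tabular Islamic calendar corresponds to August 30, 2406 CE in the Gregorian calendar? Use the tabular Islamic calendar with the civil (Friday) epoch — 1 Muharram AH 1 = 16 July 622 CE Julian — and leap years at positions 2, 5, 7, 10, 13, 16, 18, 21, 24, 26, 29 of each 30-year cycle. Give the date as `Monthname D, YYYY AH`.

Julian Day Number of the source date = 2600075.
Converting JDN 2600075 to the tabular Islamic calendar gives 15 Dhu al-Qa'dah 1839 AH.

Dhu al-Qa'dah 15, 1839 AH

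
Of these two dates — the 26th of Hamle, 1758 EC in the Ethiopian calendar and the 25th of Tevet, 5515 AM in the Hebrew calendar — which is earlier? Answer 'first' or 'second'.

Converting both to JDN: 2366290 vs 2362068; the smaller is the second.

second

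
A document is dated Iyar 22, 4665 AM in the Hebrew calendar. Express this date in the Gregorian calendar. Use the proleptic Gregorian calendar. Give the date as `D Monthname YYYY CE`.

4 May 905 CE

Julian Day Number of the source date = 2051728.
Converting JDN 2051728 to the Gregorian calendar gives 4 May 905 CE.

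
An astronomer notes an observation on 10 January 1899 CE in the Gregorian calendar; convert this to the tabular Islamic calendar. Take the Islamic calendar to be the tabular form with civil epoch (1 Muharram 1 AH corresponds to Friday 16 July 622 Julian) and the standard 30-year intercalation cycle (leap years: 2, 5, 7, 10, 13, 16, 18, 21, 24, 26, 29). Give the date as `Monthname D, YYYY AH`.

Sha'ban 27, 1316 AH

Both dates share Julian Day Number 2414665; in the tabular Islamic calendar that is 27 Sha'ban 1316 AH.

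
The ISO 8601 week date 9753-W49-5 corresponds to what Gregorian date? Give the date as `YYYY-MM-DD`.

9753-12-07

ISO week 1 of 9753 is the week containing the first Thursday of 9753.
Week 49, day 5 (Friday) lands on 9753-12-07.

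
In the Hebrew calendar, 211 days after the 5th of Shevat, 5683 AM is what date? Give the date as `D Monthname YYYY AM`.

JDN of the 5th of Shevat, 5683 AM = 2423442.
2423442 + 211 = 2423653.
JDN 2423653 in the Hebrew calendar is 9 Elul 5683 AM.

9 Elul 5683 AM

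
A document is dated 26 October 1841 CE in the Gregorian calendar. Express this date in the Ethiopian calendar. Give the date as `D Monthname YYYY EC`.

17 Tikimt 1834 EC

Julian Day Number of the source date = 2393770.
Converting JDN 2393770 to the Ethiopian calendar gives 17 Tikimt 1834 EC.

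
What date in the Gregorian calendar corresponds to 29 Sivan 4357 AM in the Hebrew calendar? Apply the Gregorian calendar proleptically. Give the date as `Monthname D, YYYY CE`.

June 23, 597 CE

Julian Day Number of the source date = 1939284.
Converting JDN 1939284 to the Gregorian calendar gives 23 June 597 CE.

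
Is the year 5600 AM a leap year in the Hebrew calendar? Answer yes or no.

Hebrew year 5600 is year 14 of its 19-year Metonic cycle; leap years are at positions 3, 6, 8, 11, 14, 17, 19, so it is a leap year (13 months).

yes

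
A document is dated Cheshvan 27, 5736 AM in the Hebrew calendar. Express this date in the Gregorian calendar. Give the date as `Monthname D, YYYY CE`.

Julian Day Number of the source date = 2442718.
Converting JDN 2442718 to the Gregorian calendar gives 1 November 1975 CE.

November 1, 1975 CE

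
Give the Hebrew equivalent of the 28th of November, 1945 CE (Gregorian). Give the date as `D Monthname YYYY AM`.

Both dates share Julian Day Number 2431788; in the Hebrew calendar that is 23 Kislev 5706 AM.

23 Kislev 5706 AM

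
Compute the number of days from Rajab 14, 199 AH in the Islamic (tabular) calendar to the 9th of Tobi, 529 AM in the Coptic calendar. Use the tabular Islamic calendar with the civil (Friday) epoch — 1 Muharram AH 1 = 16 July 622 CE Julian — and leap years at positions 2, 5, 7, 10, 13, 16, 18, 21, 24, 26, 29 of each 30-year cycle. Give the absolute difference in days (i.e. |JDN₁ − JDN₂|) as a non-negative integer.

JDN of the first date = 2018795.
JDN of the second date = 2018010.
|2018010 − 2018795| = 785.

785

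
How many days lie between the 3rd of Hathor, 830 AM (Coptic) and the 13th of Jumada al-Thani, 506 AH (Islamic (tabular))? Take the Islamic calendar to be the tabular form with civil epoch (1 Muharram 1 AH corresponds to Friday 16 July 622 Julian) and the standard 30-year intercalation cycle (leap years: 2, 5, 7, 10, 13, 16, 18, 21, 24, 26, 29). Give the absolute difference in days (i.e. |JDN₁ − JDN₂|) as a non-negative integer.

329

JDN of the first date = 2127884.
JDN of the second date = 2127555.
|2127555 − 2127884| = 329.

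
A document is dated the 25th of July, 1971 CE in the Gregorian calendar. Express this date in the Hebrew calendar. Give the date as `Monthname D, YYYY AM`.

Av 3, 5731 AM

Both dates share Julian Day Number 2441158; in the Hebrew calendar that is 3 Av 5731 AM.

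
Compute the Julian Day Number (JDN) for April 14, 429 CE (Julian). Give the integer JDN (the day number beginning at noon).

In the proleptic Gregorian calendar the same day is 15 April 429.
JDN 2400001 is 17 November 1858 CE (Gregorian), MJD 0; the target day is −522147 days from there, so JDN = 1877854.

1877854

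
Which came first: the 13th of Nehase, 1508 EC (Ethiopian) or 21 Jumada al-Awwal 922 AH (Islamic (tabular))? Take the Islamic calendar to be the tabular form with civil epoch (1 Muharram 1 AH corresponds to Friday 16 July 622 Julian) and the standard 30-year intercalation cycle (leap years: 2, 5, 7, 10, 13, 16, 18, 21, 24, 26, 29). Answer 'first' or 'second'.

The two dates have Julian Day Numbers 2274995 and 2274950 respectively.
Since 2274950 < 2274995, the second date comes first.

second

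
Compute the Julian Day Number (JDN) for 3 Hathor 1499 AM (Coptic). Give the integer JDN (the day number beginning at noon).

Equivalently 10 November 1782 (Gregorian).
JDN 2400001 is 17 November 1858 CE (Gregorian), MJD 0; the target day is −27765 days from there, so JDN = 2372236.

2372236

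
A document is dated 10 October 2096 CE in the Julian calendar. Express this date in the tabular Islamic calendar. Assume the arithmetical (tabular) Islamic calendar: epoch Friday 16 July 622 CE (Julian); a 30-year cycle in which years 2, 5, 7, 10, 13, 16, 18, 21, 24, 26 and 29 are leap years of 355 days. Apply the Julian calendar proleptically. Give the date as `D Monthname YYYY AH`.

The source date corresponds to 23 October 2096 in the Gregorian calendar (JDN 2486905).
That day falls on 6 Rajab 1520 AH in the tabular Islamic calendar.

6 Rajab 1520 AH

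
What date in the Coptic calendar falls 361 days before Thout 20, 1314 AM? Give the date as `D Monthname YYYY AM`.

JDN of Thout 20, 1314 AM = 2304622.
2304622 − 361 = 2304261.
JDN 2304261 in the Coptic calendar is 24 Thout 1313 AM.

24 Thout 1313 AM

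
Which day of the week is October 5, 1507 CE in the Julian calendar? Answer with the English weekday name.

Tuesday

In the proleptic Gregorian calendar this is 15 October 1507 (JDN 2271767).
Since JDN mod 7 = 1 (0 = Monday), the day is Tuesday.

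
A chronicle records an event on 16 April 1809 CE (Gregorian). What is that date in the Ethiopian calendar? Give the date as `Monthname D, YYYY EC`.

Miyazya 9, 1801 EC

Both dates share Julian Day Number 2381889; in the Ethiopian calendar that is 9 Miyazya 1801 EC.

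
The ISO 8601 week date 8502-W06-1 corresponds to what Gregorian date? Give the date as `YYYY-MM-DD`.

ISO week 1 of 8502 is the week containing the first Thursday of 8502.
Week 6, day 1 (Monday) lands on 8502-02-06.

8502-02-06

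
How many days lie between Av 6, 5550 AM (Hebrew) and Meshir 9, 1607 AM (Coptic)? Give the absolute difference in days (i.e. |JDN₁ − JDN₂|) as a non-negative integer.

First date → JDN 2375042; second date → JDN 2411779.
The interval is |2375042 − 2411779| = 36737 days.

36737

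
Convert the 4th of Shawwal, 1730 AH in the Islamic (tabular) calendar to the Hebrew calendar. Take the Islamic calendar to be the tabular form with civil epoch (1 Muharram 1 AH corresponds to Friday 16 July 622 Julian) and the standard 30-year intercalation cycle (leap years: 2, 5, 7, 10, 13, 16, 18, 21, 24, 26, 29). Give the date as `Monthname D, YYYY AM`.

Cheshvan 5, 6061 AM

Julian Day Number of the source date = 2561409.
Converting JDN 2561409 to the Hebrew calendar gives 5 Cheshvan 6061 AM.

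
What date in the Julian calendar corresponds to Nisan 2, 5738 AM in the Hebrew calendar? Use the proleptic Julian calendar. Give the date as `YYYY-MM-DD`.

1978-03-27

Both dates share Julian Day Number 2443608; in the Julian calendar that is 27 March 1978 CE.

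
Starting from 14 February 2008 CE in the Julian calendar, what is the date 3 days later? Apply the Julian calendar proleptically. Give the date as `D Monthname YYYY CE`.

17 February 2008 CE

Counting 3 days forward from JDN 2454524 reaches JDN 2454527, which is 17 February 2008 CE.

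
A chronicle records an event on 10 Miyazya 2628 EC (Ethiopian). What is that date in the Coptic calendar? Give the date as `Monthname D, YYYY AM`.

The source date corresponds to 23 April 2636 in the Gregorian calendar (JDN 2683952).
That day falls on 10 Parmouti 2352 AM in the Coptic calendar.

Parmouti 10, 2352 AM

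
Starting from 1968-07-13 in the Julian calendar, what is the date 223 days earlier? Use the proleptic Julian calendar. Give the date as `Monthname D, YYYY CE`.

The starting date is JDN 2440064; 2440064 − 223 = 2439841.
JDN 2439841 corresponds to December 3, 1967 CE.

December 3, 1967 CE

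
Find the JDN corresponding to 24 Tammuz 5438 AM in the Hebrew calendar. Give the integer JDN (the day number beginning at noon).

2334132

Equivalently 14 July 1678 (Gregorian).
JDN 2451545 is 1 January 2000 CE (Gregorian); the target day is −117413 days from there, so JDN = 2334132.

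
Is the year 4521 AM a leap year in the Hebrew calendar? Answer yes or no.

Hebrew year 4521 is year 18 of its 19-year Metonic cycle; leap years are at positions 3, 6, 8, 11, 14, 17, 19, so it is a common year (12 months).

no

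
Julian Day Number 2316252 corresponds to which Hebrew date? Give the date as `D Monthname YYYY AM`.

11 Av 5389 AM

The Gregorian equivalent of JDN 2316252 is 31 July 1629.
In the Hebrew calendar that day is 11 Av 5389 AM.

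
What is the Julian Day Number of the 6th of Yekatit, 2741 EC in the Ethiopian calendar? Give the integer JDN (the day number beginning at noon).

2725161

Equivalently 19 February 2749 (Gregorian).
JDN 2451545 is 1 January 2000 CE (Gregorian); the target day is +273616 days from there, so JDN = 2725161.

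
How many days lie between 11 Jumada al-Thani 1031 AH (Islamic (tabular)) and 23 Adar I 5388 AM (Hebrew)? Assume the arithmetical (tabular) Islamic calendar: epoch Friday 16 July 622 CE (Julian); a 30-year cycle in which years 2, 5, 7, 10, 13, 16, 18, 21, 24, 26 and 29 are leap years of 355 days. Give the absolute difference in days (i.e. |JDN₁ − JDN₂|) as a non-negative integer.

JDN of the first date = 2313596.
JDN of the second date = 2315732.
|2315732 − 2313596| = 2136.

2136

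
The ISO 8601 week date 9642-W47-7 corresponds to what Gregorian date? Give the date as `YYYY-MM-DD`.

9642-11-23

ISO week 1 of 9642 is the week containing the first Thursday of 9642.
Week 47, day 7 (Sunday) lands on 9642-11-23.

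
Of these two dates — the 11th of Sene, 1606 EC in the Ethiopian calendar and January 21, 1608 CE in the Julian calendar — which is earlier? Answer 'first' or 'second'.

second

The two dates have Julian Day Numbers 2310727 and 2308400 respectively.
Since 2308400 < 2310727, the second date comes first.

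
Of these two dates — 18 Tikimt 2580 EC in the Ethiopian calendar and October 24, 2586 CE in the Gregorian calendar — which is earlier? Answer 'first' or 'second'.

second

Converting both to JDN: 2666248 vs 2665874; the smaller is the second.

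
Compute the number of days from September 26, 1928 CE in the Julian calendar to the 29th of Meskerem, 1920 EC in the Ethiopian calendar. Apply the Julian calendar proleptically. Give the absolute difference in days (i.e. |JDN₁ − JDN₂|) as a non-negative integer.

First date → JDN 2425529; second date → JDN 2425164.
The interval is |2425529 − 2425164| = 365 days.

365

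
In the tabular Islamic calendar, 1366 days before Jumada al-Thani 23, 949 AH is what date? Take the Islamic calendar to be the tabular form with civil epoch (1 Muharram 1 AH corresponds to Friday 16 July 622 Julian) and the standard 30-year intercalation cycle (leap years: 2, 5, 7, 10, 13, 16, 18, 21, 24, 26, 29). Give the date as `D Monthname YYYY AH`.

16 Sha'ban 945 AH

JDN of Jumada al-Thani 23, 949 AH = 2284550.
2284550 − 1366 = 2283184.
JDN 2283184 in the tabular Islamic calendar is 16 Sha'ban 945 AH.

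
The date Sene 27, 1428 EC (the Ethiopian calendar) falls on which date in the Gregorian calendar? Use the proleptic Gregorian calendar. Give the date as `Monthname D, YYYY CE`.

Julian Day Number of the source date = 2245729.
Converting JDN 2245729 to the Gregorian calendar gives 30 June 1436 CE.

June 30, 1436 CE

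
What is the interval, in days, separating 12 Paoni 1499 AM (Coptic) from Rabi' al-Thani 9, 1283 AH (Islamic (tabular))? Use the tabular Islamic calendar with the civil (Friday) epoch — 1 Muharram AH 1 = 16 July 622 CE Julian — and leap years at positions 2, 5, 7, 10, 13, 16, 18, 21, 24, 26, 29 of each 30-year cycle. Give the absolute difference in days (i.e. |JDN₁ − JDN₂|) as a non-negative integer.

JDN of the first date = 2372455.
JDN of the second date = 2402835.
|2402835 − 2372455| = 30380.

30380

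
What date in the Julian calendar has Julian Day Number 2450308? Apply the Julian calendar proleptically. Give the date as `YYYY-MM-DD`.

1996-07-30

The Gregorian equivalent of JDN 2450308 is 12 August 1996.
In the Julian calendar that day is 1996-07-30.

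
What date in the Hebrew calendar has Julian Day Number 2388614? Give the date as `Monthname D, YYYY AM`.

JDN 2388614 is 14 September 1827 in the Gregorian calendar.
In the Hebrew calendar that day is Elul 22, 5587 AM.

Elul 22, 5587 AM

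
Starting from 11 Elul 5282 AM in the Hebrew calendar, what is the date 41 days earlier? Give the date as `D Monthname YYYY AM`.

29 Tammuz 5282 AM

The starting date is JDN 2277214; 2277214 − 41 = 2277173.
JDN 2277173 corresponds to 29 Tammuz 5282 AM.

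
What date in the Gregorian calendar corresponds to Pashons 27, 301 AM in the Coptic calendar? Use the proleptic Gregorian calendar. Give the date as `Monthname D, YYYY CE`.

May 24, 585 CE

Both dates share Julian Day Number 1934871; in the Gregorian calendar that is 24 May 585 CE.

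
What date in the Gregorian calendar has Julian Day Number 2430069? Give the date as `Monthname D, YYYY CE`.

March 15, 1941 CE

Counting from JDN 2299161 = 15 Oct 1582 gives an offset of 130908 days.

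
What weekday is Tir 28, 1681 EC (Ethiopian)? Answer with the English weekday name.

Wednesday

This is JDN 2337988 (2 February 1689 Gregorian).
JDN 2337988 mod 7 = 2, and JDN 0 was a Monday, so this is a Wednesday.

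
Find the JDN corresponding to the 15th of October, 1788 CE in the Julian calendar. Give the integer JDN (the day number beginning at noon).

2374413

Equivalently 26 October 1788 (Gregorian).
JDN 2299161 is 15 October 1582 CE (Gregorian); the target day is +75252 days from there, so JDN = 2374413.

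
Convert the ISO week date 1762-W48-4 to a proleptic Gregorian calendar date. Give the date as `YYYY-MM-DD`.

1762-12-02

ISO week 1 of 1762 is the week containing the first Thursday of 1762.
Week 48, day 4 (Thursday) lands on 1762-12-02.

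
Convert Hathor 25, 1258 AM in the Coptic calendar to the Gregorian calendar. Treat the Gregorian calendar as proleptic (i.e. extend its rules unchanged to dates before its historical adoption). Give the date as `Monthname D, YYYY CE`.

Both dates share Julian Day Number 2284233; in the Gregorian calendar that is 1 December 1541 CE.

December 1, 1541 CE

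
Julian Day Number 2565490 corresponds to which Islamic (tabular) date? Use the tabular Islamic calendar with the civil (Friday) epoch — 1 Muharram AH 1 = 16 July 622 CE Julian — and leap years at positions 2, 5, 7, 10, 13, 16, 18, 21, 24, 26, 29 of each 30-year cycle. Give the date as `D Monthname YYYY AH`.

10 Rabi' al-Thani 1742 AH

The Gregorian equivalent of JDN 2565490 is 22 December 2311.
In the tabular Islamic calendar that day is 10 Rabi' al-Thani 1742 AH.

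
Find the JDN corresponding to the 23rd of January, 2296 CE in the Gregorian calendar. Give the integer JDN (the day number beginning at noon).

2559679

JDN 2299161 is 15 October 1582 CE (Gregorian); the target day is +260518 days from there, so JDN = 2559679.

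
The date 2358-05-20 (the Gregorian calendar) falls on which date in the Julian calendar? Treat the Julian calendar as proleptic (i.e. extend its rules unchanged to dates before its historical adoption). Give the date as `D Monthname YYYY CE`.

4 May 2358 CE

For dates in this range the Gregorian date is 16 days ahead of the Julian.
20 May 2358 Gregorian − 16 days → 4 May 2358 Julian.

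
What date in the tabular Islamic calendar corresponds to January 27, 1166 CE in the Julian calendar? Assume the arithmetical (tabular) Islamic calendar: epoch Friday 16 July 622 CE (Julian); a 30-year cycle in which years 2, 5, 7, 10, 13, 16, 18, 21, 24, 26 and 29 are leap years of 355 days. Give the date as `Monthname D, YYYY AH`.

Rabi' al-Awwal 23, 561 AH

Julian Day Number of the source date = 2146966.
Converting JDN 2146966 to the tabular Islamic calendar gives 23 Rabi' al-Awwal 561 AH.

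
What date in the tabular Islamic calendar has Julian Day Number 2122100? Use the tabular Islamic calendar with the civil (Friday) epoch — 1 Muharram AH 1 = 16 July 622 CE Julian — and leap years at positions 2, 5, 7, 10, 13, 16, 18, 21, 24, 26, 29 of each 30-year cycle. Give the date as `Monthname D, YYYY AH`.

Muharram 21, 491 AH

JDN 2122100 is 4 January 1098 in the proleptic Gregorian calendar.
In the tabular Islamic calendar that day is Muharram 21, 491 AH.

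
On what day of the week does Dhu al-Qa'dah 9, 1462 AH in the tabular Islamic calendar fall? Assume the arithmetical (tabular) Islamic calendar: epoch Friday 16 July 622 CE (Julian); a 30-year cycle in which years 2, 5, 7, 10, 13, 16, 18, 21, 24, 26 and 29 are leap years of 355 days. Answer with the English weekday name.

This is JDN 2466473 (14 November 2040 Gregorian).
Since JDN mod 7 = 2 (0 = Monday), the day is Wednesday.

Wednesday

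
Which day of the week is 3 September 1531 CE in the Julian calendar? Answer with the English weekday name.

In the proleptic Gregorian calendar this is 13 September 1531 (JDN 2280501).
2280501 ≡ 6 (mod 7); counting from Monday = 0 gives Sunday.

Sunday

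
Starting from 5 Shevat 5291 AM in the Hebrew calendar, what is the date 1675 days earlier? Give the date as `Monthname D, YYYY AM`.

Tammuz 12, 5286 AM

Counting 1675 days back from JDN 2280278 reaches JDN 2278603, which is Tammuz 12, 5286 AM.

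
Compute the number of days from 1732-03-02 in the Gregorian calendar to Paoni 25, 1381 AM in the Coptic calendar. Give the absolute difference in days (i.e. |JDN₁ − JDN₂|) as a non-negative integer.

First date → JDN 2353721; second date → JDN 2329369.
The interval is |2353721 − 2329369| = 24352 days.

24352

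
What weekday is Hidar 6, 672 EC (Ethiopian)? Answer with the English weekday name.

Thursday

This is JDN 1969369 (6 November 679 Gregorian).
Since JDN mod 7 = 3 (0 = Monday), the day is Thursday.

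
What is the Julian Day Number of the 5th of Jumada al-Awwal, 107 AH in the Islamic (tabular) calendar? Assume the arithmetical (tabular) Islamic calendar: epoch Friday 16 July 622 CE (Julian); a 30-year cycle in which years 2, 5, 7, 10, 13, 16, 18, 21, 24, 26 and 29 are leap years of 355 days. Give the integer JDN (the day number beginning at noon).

1986125

In the proleptic Gregorian calendar the same day is 22 September 725.
JDN 2299161 is 15 October 1582 CE (Gregorian); the target day is −313036 days from there, so JDN = 1986125.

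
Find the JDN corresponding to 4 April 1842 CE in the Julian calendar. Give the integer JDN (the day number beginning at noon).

2393942

In the Gregorian calendar the same day is 16 April 1842.
JDN 2400001 is 17 November 1858 CE (Gregorian), MJD 0; the target day is −6059 days from there, so JDN = 2393942.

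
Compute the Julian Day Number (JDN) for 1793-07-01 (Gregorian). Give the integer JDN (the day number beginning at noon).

JDN 2299161 is 15 October 1582 CE (Gregorian); the target day is +76961 days from there, so JDN = 2376122.

2376122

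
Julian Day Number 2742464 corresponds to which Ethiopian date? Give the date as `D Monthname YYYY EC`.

JDN 2742464 is 5 July 2796 in the Gregorian calendar.
In the Ethiopian calendar that day is 22 Sene 2788 EC.

22 Sene 2788 EC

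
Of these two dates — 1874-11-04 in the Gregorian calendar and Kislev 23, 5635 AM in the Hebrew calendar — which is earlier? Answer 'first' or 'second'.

first

The two dates have Julian Day Numbers 2405832 and 2405860 respectively.
Since 2405832 < 2405860, the first date comes first.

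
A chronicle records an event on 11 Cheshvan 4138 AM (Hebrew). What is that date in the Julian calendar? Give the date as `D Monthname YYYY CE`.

31 October 377 CE

Julian Day Number of the source date = 1859061.
Converting JDN 1859061 to the Julian calendar gives 31 October 377 CE.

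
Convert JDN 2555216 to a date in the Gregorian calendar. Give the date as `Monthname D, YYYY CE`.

JDN 2451545 is 1 Jan 2000; 2555216 is +103671 days from there.

November 4, 2283 CE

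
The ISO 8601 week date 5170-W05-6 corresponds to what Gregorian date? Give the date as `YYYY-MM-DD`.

ISO week 1 of 5170 is the week containing the first Thursday of 5170.
Week 5, day 6 (Saturday) lands on 5170-01-31.

5170-01-31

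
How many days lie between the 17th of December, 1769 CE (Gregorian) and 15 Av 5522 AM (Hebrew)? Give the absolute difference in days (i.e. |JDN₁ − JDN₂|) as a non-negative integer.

2692

JDN of the first date = 2367525.
JDN of the second date = 2364833.
|2364833 − 2367525| = 2692.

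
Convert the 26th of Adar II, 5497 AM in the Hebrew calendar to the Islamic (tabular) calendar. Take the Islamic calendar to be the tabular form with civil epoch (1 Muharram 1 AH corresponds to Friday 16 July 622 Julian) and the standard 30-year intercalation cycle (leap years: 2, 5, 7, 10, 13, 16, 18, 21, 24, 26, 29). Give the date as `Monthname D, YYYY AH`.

Dhu al-Qa'dah 27, 1149 AH

The source date corresponds to 29 March 1737 in the Gregorian calendar (JDN 2355574).
That day falls on 27 Dhu al-Qa'dah 1149 AH in the tabular Islamic calendar.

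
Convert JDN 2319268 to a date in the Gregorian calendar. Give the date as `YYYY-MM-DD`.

1637-11-02

Counting from JDN 2299161 = 15 Oct 1582 gives an offset of 20107 days.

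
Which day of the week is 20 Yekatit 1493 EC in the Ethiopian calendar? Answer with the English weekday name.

Sunday

Equivalently 24 February 1501 Gregorian, JDN 2269343.
JDN 2269343 mod 7 = 6, and JDN 0 was a Monday, so this is a Sunday.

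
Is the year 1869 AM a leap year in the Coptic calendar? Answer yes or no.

1869 mod 4 = 1; in the Coptic calendar a year is leap when year mod 4 = 3, so it is a common year.

no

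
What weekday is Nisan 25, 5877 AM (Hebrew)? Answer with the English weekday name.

Tuesday

Equivalently 27 April 2117 Gregorian, JDN 2494395.
Since JDN mod 7 = 1 (0 = Monday), the day is Tuesday.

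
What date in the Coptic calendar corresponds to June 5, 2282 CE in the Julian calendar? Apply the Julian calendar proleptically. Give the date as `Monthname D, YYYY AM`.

Paoni 11, 1998 AM

Julian Day Number of the source date = 2554714.
Converting JDN 2554714 to the Coptic calendar gives 11 Paoni 1998 AM.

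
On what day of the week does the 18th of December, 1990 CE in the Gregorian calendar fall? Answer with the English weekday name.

2448244 ≡ 1 (mod 7); counting from Monday = 0 gives Tuesday.

Tuesday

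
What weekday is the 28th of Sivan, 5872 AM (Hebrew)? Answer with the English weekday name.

Equivalently 23 June 2112 Gregorian, JDN 2492626.
2492626 ≡ 3 (mod 7); counting from Monday = 0 gives Thursday.

Thursday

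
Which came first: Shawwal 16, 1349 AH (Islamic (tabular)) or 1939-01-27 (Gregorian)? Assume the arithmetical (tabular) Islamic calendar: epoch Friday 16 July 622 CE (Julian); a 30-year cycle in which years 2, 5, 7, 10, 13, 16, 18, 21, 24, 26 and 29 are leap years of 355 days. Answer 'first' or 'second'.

first

First date → JDN 2426407; second date → JDN 2429291.
JDN 2426407 < JDN 2429291, so the first date is earlier.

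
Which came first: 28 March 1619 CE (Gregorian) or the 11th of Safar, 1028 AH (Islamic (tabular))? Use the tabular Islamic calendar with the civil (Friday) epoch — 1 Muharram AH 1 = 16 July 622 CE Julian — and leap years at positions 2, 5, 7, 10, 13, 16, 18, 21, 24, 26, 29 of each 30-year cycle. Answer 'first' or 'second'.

second

Converting both to JDN: 2312474 vs 2312415; the smaller is the second.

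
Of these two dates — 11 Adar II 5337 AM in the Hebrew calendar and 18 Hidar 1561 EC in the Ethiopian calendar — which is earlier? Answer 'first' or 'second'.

second

Converting both to JDN: 2297116 vs 2294088; the smaller is the second.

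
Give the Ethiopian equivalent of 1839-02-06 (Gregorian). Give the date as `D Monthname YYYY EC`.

Both dates share Julian Day Number 2392777; in the Ethiopian calendar that is 30 Tir 1831 EC.

30 Tir 1831 EC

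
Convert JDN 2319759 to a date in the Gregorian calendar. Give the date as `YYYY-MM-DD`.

JDN 2451545 is 1 Jan 2000; 2319759 is −131786 days from there.

1639-03-08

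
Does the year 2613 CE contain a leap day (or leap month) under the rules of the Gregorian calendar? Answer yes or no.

2613 is not divisible by 4, so it is a common year.

no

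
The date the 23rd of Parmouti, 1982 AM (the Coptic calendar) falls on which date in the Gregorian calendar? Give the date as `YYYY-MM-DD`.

2266-05-03

Julian Day Number of the source date = 2548822.
Converting JDN 2548822 to the Gregorian calendar gives 3 May 2266 CE.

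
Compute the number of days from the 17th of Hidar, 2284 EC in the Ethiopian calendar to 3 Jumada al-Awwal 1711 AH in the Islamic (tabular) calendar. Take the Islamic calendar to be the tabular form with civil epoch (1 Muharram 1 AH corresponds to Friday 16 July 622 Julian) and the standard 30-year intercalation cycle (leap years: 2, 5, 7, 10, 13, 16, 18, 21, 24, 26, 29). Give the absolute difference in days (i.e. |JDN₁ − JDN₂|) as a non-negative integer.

3636

JDN of the first date = 2558163.
JDN of the second date = 2554527.
|2554527 − 2558163| = 3636.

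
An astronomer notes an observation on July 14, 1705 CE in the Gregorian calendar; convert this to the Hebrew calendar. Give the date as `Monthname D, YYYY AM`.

Both dates share Julian Day Number 2343993; in the Hebrew calendar that is 22 Tammuz 5465 AM.

Tammuz 22, 5465 AM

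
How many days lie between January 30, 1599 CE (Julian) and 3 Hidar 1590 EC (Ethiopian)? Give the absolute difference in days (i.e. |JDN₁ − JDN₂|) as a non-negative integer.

JDN of the first date = 2305122.
JDN of the second date = 2304665.
|2304665 − 2305122| = 457.

457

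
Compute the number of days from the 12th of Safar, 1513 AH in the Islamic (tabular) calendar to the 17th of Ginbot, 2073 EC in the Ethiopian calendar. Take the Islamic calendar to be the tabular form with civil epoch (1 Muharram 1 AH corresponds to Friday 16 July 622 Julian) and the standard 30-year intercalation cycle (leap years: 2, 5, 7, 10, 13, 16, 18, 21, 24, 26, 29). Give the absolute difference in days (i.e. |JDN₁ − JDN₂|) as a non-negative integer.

JDN of the first date = 2484283.
JDN of the second date = 2481275.
|2481275 − 2484283| = 3008.

3008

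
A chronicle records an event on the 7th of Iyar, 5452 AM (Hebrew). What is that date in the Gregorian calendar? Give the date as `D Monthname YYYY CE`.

Julian Day Number of the source date = 2339164.
Converting JDN 2339164 to the Gregorian calendar gives 23 April 1692 CE.

23 April 1692 CE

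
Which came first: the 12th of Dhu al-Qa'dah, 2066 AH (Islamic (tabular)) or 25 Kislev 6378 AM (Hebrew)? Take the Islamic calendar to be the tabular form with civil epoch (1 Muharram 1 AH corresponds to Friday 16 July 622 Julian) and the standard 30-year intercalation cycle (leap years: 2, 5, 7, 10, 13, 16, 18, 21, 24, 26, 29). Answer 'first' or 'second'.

second

First date → JDN 2680513; second date → JDN 2677248.
JDN 2677248 < JDN 2680513, so the second date is earlier.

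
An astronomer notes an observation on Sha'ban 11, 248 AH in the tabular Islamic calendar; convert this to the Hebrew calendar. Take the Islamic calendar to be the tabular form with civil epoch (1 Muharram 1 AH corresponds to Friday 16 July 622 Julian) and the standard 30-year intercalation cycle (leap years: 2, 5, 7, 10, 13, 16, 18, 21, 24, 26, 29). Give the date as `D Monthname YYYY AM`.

13 Cheshvan 4623 AM

Julian Day Number of the source date = 2036186.
Converting JDN 2036186 to the Hebrew calendar gives 13 Cheshvan 4623 AM.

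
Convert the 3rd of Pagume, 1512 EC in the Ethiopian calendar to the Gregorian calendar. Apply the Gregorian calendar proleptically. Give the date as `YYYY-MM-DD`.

Julian Day Number of the source date = 2276476.
Converting JDN 2276476 to the Gregorian calendar gives 5 September 1520 CE.

1520-09-05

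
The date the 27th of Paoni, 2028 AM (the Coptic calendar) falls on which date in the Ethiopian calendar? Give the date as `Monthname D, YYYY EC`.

Julian Day Number of the source date = 2565688.
Converting JDN 2565688 to the Ethiopian calendar gives 27 Sene 2304 EC.

Sene 27, 2304 EC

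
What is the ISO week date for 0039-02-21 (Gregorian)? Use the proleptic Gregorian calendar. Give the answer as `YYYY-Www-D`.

The weekday is Monday (ISO weekday 1).
That Monday belongs to ISO week 8 of ISO year 39.

0039-W08-1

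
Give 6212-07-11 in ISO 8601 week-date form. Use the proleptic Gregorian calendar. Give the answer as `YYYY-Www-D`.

The weekday is Saturday (ISO weekday 6).
That Saturday belongs to ISO week 28 of ISO year 6212.

6212-W28-6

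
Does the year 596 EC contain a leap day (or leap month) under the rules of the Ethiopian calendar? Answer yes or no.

596 mod 4 = 0; in the Ethiopian calendar a year is leap when year mod 4 = 3, so it is a common year.

no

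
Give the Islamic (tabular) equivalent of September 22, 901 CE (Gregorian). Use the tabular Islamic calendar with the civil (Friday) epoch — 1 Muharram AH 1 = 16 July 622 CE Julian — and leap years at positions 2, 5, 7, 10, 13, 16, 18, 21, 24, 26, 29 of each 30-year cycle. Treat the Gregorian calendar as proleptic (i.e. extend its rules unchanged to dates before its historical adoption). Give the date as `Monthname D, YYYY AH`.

Julian Day Number of the source date = 2050408.
Converting JDN 2050408 to the tabular Islamic calendar gives 30 Ramadan 288 AH.

Ramadan 30, 288 AH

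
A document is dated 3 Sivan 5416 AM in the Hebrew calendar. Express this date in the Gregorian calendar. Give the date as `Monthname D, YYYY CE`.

Julian Day Number of the source date = 2326048.
Converting JDN 2326048 to the Gregorian calendar gives 26 May 1656 CE.

May 26, 1656 CE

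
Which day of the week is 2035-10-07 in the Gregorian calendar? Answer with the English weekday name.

2464608 ≡ 6 (mod 7); counting from Monday = 0 gives Sunday.

Sunday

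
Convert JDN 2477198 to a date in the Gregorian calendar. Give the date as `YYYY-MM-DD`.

Counting from JDN 2299161 = 15 Oct 1582 gives an offset of 178037 days.

2070-03-27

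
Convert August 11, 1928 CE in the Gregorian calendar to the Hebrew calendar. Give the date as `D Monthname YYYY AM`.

25 Av 5688 AM

Both dates share Julian Day Number 2425470; in the Hebrew calendar that is 25 Av 5688 AM.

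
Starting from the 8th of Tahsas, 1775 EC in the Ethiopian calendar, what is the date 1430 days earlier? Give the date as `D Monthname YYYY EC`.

JDN of the 8th of Tahsas, 1775 EC = 2372271.
2372271 − 1430 = 2370841.
JDN 2370841 in the Ethiopian calendar is 9 Tir 1771 EC.

9 Tir 1771 EC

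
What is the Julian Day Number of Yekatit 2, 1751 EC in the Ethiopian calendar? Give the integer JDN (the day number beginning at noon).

Equivalently 7 February 1759 (Gregorian).
JDN 2451545 is 1 January 2000 CE (Gregorian); the target day is −87986 days from there, so JDN = 2363559.

2363559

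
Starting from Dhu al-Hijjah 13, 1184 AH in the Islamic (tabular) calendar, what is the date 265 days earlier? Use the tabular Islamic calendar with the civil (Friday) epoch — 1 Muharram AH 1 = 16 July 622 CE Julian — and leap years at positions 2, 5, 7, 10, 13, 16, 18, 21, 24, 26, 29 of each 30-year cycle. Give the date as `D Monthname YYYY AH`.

The starting date is JDN 2367993; 2367993 − 265 = 2367728.
JDN 2367728 corresponds to 14 Rabi' al-Awwal 1184 AH.

14 Rabi' al-Awwal 1184 AH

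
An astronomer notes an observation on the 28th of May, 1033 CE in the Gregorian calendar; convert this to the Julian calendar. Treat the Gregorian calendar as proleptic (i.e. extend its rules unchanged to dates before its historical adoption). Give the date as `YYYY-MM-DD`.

1033-05-22

At this point the Julian calendar is 6 days behind the Gregorian.
28 May 1033 Gregorian − 6 days → 22 May 1033 Julian.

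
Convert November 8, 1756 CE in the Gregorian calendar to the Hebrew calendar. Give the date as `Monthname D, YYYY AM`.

Cheshvan 15, 5517 AM

Both dates share Julian Day Number 2362738; in the Hebrew calendar that is 15 Cheshvan 5517 AM.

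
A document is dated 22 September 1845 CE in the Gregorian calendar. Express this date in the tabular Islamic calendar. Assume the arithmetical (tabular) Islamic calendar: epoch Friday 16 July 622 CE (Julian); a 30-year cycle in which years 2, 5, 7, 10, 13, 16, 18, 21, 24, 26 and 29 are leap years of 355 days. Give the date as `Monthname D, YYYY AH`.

Ramadan 20, 1261 AH

Both dates share Julian Day Number 2395197; in the tabular Islamic calendar that is 20 Ramadan 1261 AH.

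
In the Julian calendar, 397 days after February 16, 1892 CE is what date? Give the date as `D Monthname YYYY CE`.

19 March 1893 CE

Counting 397 days forward from JDN 2412157 reaches JDN 2412554, which is 19 March 1893 CE.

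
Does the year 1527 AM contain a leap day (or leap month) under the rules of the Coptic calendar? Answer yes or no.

1527 mod 4 = 3; in the Coptic calendar a year is leap when year mod 4 = 3, so it is a leap year.

yes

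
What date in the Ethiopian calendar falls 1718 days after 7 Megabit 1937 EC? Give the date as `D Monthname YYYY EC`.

Counting 1718 days forward from JDN 2431531 reaches JDN 2433249, which is 19 Hidar 1942 EC.

19 Hidar 1942 EC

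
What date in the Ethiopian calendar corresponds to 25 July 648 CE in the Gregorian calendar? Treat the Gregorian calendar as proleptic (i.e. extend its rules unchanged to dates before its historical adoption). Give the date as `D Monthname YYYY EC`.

Both dates share Julian Day Number 1957943; in the Ethiopian calendar that is 28 Hamle 640 EC.

28 Hamle 640 EC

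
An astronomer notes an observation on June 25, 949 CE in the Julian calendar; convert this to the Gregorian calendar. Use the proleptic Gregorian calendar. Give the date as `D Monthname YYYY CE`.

For dates in this range the Gregorian date is 5 days ahead of the Julian.
25 June 949 Julian + 5 days → 30 June 949 Gregorian.

30 June 949 CE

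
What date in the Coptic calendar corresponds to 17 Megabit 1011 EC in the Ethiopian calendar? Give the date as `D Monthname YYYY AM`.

17 Paremhat 735 AM

Julian Day Number of the source date = 2093319.
Converting JDN 2093319 to the Coptic calendar gives 17 Paremhat 735 AM.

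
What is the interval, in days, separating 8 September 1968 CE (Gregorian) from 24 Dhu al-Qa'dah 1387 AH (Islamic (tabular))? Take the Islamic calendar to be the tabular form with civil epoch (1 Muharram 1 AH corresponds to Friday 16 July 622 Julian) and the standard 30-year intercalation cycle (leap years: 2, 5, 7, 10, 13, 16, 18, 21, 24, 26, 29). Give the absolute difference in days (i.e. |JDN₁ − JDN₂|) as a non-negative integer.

First date → JDN 2440108; second date → JDN 2439910.
The interval is |2440108 − 2439910| = 198 days.

198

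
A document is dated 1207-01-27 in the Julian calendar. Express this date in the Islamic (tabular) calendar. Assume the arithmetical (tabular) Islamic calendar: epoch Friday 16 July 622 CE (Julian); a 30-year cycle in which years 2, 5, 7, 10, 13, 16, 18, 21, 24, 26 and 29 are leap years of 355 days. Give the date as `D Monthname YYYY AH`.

The source date corresponds to 3 February 1207 in the proleptic Gregorian calendar (JDN 2161941).
That day falls on 25 Jumada al-Thani 603 AH in the tabular Islamic calendar.

25 Jumada al-Thani 603 AH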